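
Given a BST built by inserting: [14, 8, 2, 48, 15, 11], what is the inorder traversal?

Tree insertion order: [14, 8, 2, 48, 15, 11]
Tree (level-order array): [14, 8, 48, 2, 11, 15]
Inorder traversal: [2, 8, 11, 14, 15, 48]


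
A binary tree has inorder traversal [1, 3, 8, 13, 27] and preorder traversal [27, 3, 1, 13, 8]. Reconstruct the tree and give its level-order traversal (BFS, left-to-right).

Inorder:  [1, 3, 8, 13, 27]
Preorder: [27, 3, 1, 13, 8]
Algorithm: preorder visits root first, so consume preorder in order;
for each root, split the current inorder slice at that value into
left-subtree inorder and right-subtree inorder, then recurse.
Recursive splits:
  root=27; inorder splits into left=[1, 3, 8, 13], right=[]
  root=3; inorder splits into left=[1], right=[8, 13]
  root=1; inorder splits into left=[], right=[]
  root=13; inorder splits into left=[8], right=[]
  root=8; inorder splits into left=[], right=[]
Reconstructed level-order: [27, 3, 1, 13, 8]


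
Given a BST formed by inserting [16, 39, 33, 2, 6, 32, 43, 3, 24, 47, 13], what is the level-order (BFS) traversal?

Tree insertion order: [16, 39, 33, 2, 6, 32, 43, 3, 24, 47, 13]
Tree (level-order array): [16, 2, 39, None, 6, 33, 43, 3, 13, 32, None, None, 47, None, None, None, None, 24]
BFS from the root, enqueuing left then right child of each popped node:
  queue [16] -> pop 16, enqueue [2, 39], visited so far: [16]
  queue [2, 39] -> pop 2, enqueue [6], visited so far: [16, 2]
  queue [39, 6] -> pop 39, enqueue [33, 43], visited so far: [16, 2, 39]
  queue [6, 33, 43] -> pop 6, enqueue [3, 13], visited so far: [16, 2, 39, 6]
  queue [33, 43, 3, 13] -> pop 33, enqueue [32], visited so far: [16, 2, 39, 6, 33]
  queue [43, 3, 13, 32] -> pop 43, enqueue [47], visited so far: [16, 2, 39, 6, 33, 43]
  queue [3, 13, 32, 47] -> pop 3, enqueue [none], visited so far: [16, 2, 39, 6, 33, 43, 3]
  queue [13, 32, 47] -> pop 13, enqueue [none], visited so far: [16, 2, 39, 6, 33, 43, 3, 13]
  queue [32, 47] -> pop 32, enqueue [24], visited so far: [16, 2, 39, 6, 33, 43, 3, 13, 32]
  queue [47, 24] -> pop 47, enqueue [none], visited so far: [16, 2, 39, 6, 33, 43, 3, 13, 32, 47]
  queue [24] -> pop 24, enqueue [none], visited so far: [16, 2, 39, 6, 33, 43, 3, 13, 32, 47, 24]
Result: [16, 2, 39, 6, 33, 43, 3, 13, 32, 47, 24]


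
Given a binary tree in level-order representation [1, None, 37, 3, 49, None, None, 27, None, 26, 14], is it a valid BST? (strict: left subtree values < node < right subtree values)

Level-order array: [1, None, 37, 3, 49, None, None, 27, None, 26, 14]
Validate using subtree bounds (lo, hi): at each node, require lo < value < hi,
then recurse left with hi=value and right with lo=value.
Preorder trace (stopping at first violation):
  at node 1 with bounds (-inf, +inf): OK
  at node 37 with bounds (1, +inf): OK
  at node 3 with bounds (1, 37): OK
  at node 49 with bounds (37, +inf): OK
  at node 27 with bounds (37, 49): VIOLATION
Node 27 violates its bound: not (37 < 27 < 49).
Result: Not a valid BST


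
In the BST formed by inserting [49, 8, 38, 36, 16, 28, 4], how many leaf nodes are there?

Tree built from: [49, 8, 38, 36, 16, 28, 4]
Tree (level-order array): [49, 8, None, 4, 38, None, None, 36, None, 16, None, None, 28]
Rule: A leaf has 0 children.
Per-node child counts:
  node 49: 1 child(ren)
  node 8: 2 child(ren)
  node 4: 0 child(ren)
  node 38: 1 child(ren)
  node 36: 1 child(ren)
  node 16: 1 child(ren)
  node 28: 0 child(ren)
Matching nodes: [4, 28]
Count of leaf nodes: 2


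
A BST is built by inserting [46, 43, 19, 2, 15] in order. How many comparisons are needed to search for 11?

Search path for 11: 46 -> 43 -> 19 -> 2 -> 15
Found: False
Comparisons: 5


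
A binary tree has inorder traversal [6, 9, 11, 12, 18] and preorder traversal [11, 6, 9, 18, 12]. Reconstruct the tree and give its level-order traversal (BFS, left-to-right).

Inorder:  [6, 9, 11, 12, 18]
Preorder: [11, 6, 9, 18, 12]
Algorithm: preorder visits root first, so consume preorder in order;
for each root, split the current inorder slice at that value into
left-subtree inorder and right-subtree inorder, then recurse.
Recursive splits:
  root=11; inorder splits into left=[6, 9], right=[12, 18]
  root=6; inorder splits into left=[], right=[9]
  root=9; inorder splits into left=[], right=[]
  root=18; inorder splits into left=[12], right=[]
  root=12; inorder splits into left=[], right=[]
Reconstructed level-order: [11, 6, 18, 9, 12]


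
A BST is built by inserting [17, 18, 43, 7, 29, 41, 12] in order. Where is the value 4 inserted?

Starting tree (level order): [17, 7, 18, None, 12, None, 43, None, None, 29, None, None, 41]
Insertion path: 17 -> 7
Result: insert 4 as left child of 7
Final tree (level order): [17, 7, 18, 4, 12, None, 43, None, None, None, None, 29, None, None, 41]


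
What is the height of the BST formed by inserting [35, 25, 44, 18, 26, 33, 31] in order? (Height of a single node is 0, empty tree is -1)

Insertion order: [35, 25, 44, 18, 26, 33, 31]
Tree (level-order array): [35, 25, 44, 18, 26, None, None, None, None, None, 33, 31]
Compute height bottom-up (empty subtree = -1):
  height(18) = 1 + max(-1, -1) = 0
  height(31) = 1 + max(-1, -1) = 0
  height(33) = 1 + max(0, -1) = 1
  height(26) = 1 + max(-1, 1) = 2
  height(25) = 1 + max(0, 2) = 3
  height(44) = 1 + max(-1, -1) = 0
  height(35) = 1 + max(3, 0) = 4
Height = 4


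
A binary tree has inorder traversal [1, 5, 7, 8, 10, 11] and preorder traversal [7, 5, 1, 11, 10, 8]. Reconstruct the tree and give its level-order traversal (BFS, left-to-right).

Inorder:  [1, 5, 7, 8, 10, 11]
Preorder: [7, 5, 1, 11, 10, 8]
Algorithm: preorder visits root first, so consume preorder in order;
for each root, split the current inorder slice at that value into
left-subtree inorder and right-subtree inorder, then recurse.
Recursive splits:
  root=7; inorder splits into left=[1, 5], right=[8, 10, 11]
  root=5; inorder splits into left=[1], right=[]
  root=1; inorder splits into left=[], right=[]
  root=11; inorder splits into left=[8, 10], right=[]
  root=10; inorder splits into left=[8], right=[]
  root=8; inorder splits into left=[], right=[]
Reconstructed level-order: [7, 5, 11, 1, 10, 8]


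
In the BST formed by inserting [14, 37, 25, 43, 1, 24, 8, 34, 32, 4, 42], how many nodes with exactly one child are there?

Tree built from: [14, 37, 25, 43, 1, 24, 8, 34, 32, 4, 42]
Tree (level-order array): [14, 1, 37, None, 8, 25, 43, 4, None, 24, 34, 42, None, None, None, None, None, 32]
Rule: These are nodes with exactly 1 non-null child.
Per-node child counts:
  node 14: 2 child(ren)
  node 1: 1 child(ren)
  node 8: 1 child(ren)
  node 4: 0 child(ren)
  node 37: 2 child(ren)
  node 25: 2 child(ren)
  node 24: 0 child(ren)
  node 34: 1 child(ren)
  node 32: 0 child(ren)
  node 43: 1 child(ren)
  node 42: 0 child(ren)
Matching nodes: [1, 8, 34, 43]
Count of nodes with exactly one child: 4


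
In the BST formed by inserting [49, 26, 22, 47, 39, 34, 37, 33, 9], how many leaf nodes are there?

Tree built from: [49, 26, 22, 47, 39, 34, 37, 33, 9]
Tree (level-order array): [49, 26, None, 22, 47, 9, None, 39, None, None, None, 34, None, 33, 37]
Rule: A leaf has 0 children.
Per-node child counts:
  node 49: 1 child(ren)
  node 26: 2 child(ren)
  node 22: 1 child(ren)
  node 9: 0 child(ren)
  node 47: 1 child(ren)
  node 39: 1 child(ren)
  node 34: 2 child(ren)
  node 33: 0 child(ren)
  node 37: 0 child(ren)
Matching nodes: [9, 33, 37]
Count of leaf nodes: 3


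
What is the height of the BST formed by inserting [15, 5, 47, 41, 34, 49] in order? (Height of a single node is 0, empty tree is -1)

Insertion order: [15, 5, 47, 41, 34, 49]
Tree (level-order array): [15, 5, 47, None, None, 41, 49, 34]
Compute height bottom-up (empty subtree = -1):
  height(5) = 1 + max(-1, -1) = 0
  height(34) = 1 + max(-1, -1) = 0
  height(41) = 1 + max(0, -1) = 1
  height(49) = 1 + max(-1, -1) = 0
  height(47) = 1 + max(1, 0) = 2
  height(15) = 1 + max(0, 2) = 3
Height = 3


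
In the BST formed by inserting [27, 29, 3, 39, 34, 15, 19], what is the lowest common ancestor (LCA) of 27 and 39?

Tree insertion order: [27, 29, 3, 39, 34, 15, 19]
Tree (level-order array): [27, 3, 29, None, 15, None, 39, None, 19, 34]
In a BST, the LCA of p=27, q=39 is the first node v on the
root-to-leaf path with p <= v <= q (go left if both < v, right if both > v).
Walk from root:
  at 27: 27 <= 27 <= 39, this is the LCA
LCA = 27


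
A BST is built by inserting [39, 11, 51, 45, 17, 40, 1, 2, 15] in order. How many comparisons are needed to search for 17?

Search path for 17: 39 -> 11 -> 17
Found: True
Comparisons: 3


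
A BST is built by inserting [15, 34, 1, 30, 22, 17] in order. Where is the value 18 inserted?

Starting tree (level order): [15, 1, 34, None, None, 30, None, 22, None, 17]
Insertion path: 15 -> 34 -> 30 -> 22 -> 17
Result: insert 18 as right child of 17
Final tree (level order): [15, 1, 34, None, None, 30, None, 22, None, 17, None, None, 18]


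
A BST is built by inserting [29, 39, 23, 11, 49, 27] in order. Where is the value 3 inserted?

Starting tree (level order): [29, 23, 39, 11, 27, None, 49]
Insertion path: 29 -> 23 -> 11
Result: insert 3 as left child of 11
Final tree (level order): [29, 23, 39, 11, 27, None, 49, 3]


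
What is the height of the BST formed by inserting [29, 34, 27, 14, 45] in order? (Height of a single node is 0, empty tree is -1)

Insertion order: [29, 34, 27, 14, 45]
Tree (level-order array): [29, 27, 34, 14, None, None, 45]
Compute height bottom-up (empty subtree = -1):
  height(14) = 1 + max(-1, -1) = 0
  height(27) = 1 + max(0, -1) = 1
  height(45) = 1 + max(-1, -1) = 0
  height(34) = 1 + max(-1, 0) = 1
  height(29) = 1 + max(1, 1) = 2
Height = 2


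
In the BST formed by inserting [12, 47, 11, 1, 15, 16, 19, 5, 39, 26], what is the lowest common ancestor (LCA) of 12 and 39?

Tree insertion order: [12, 47, 11, 1, 15, 16, 19, 5, 39, 26]
Tree (level-order array): [12, 11, 47, 1, None, 15, None, None, 5, None, 16, None, None, None, 19, None, 39, 26]
In a BST, the LCA of p=12, q=39 is the first node v on the
root-to-leaf path with p <= v <= q (go left if both < v, right if both > v).
Walk from root:
  at 12: 12 <= 12 <= 39, this is the LCA
LCA = 12


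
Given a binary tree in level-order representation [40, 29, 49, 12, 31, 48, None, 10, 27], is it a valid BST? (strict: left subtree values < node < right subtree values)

Level-order array: [40, 29, 49, 12, 31, 48, None, 10, 27]
Validate using subtree bounds (lo, hi): at each node, require lo < value < hi,
then recurse left with hi=value and right with lo=value.
Preorder trace (stopping at first violation):
  at node 40 with bounds (-inf, +inf): OK
  at node 29 with bounds (-inf, 40): OK
  at node 12 with bounds (-inf, 29): OK
  at node 10 with bounds (-inf, 12): OK
  at node 27 with bounds (12, 29): OK
  at node 31 with bounds (29, 40): OK
  at node 49 with bounds (40, +inf): OK
  at node 48 with bounds (40, 49): OK
No violation found at any node.
Result: Valid BST


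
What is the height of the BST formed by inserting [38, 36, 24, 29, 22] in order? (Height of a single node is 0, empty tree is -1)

Insertion order: [38, 36, 24, 29, 22]
Tree (level-order array): [38, 36, None, 24, None, 22, 29]
Compute height bottom-up (empty subtree = -1):
  height(22) = 1 + max(-1, -1) = 0
  height(29) = 1 + max(-1, -1) = 0
  height(24) = 1 + max(0, 0) = 1
  height(36) = 1 + max(1, -1) = 2
  height(38) = 1 + max(2, -1) = 3
Height = 3


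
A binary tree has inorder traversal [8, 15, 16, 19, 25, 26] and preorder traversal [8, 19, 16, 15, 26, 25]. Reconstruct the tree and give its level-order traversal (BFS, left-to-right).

Inorder:  [8, 15, 16, 19, 25, 26]
Preorder: [8, 19, 16, 15, 26, 25]
Algorithm: preorder visits root first, so consume preorder in order;
for each root, split the current inorder slice at that value into
left-subtree inorder and right-subtree inorder, then recurse.
Recursive splits:
  root=8; inorder splits into left=[], right=[15, 16, 19, 25, 26]
  root=19; inorder splits into left=[15, 16], right=[25, 26]
  root=16; inorder splits into left=[15], right=[]
  root=15; inorder splits into left=[], right=[]
  root=26; inorder splits into left=[25], right=[]
  root=25; inorder splits into left=[], right=[]
Reconstructed level-order: [8, 19, 16, 26, 15, 25]


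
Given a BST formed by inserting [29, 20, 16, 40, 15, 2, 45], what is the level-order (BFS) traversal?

Tree insertion order: [29, 20, 16, 40, 15, 2, 45]
Tree (level-order array): [29, 20, 40, 16, None, None, 45, 15, None, None, None, 2]
BFS from the root, enqueuing left then right child of each popped node:
  queue [29] -> pop 29, enqueue [20, 40], visited so far: [29]
  queue [20, 40] -> pop 20, enqueue [16], visited so far: [29, 20]
  queue [40, 16] -> pop 40, enqueue [45], visited so far: [29, 20, 40]
  queue [16, 45] -> pop 16, enqueue [15], visited so far: [29, 20, 40, 16]
  queue [45, 15] -> pop 45, enqueue [none], visited so far: [29, 20, 40, 16, 45]
  queue [15] -> pop 15, enqueue [2], visited so far: [29, 20, 40, 16, 45, 15]
  queue [2] -> pop 2, enqueue [none], visited so far: [29, 20, 40, 16, 45, 15, 2]
Result: [29, 20, 40, 16, 45, 15, 2]


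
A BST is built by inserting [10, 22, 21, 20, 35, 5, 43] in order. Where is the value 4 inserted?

Starting tree (level order): [10, 5, 22, None, None, 21, 35, 20, None, None, 43]
Insertion path: 10 -> 5
Result: insert 4 as left child of 5
Final tree (level order): [10, 5, 22, 4, None, 21, 35, None, None, 20, None, None, 43]


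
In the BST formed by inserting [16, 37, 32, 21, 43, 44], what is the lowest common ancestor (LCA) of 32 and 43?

Tree insertion order: [16, 37, 32, 21, 43, 44]
Tree (level-order array): [16, None, 37, 32, 43, 21, None, None, 44]
In a BST, the LCA of p=32, q=43 is the first node v on the
root-to-leaf path with p <= v <= q (go left if both < v, right if both > v).
Walk from root:
  at 16: both 32 and 43 > 16, go right
  at 37: 32 <= 37 <= 43, this is the LCA
LCA = 37


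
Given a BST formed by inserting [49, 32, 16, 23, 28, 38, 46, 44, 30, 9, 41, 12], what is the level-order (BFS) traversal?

Tree insertion order: [49, 32, 16, 23, 28, 38, 46, 44, 30, 9, 41, 12]
Tree (level-order array): [49, 32, None, 16, 38, 9, 23, None, 46, None, 12, None, 28, 44, None, None, None, None, 30, 41]
BFS from the root, enqueuing left then right child of each popped node:
  queue [49] -> pop 49, enqueue [32], visited so far: [49]
  queue [32] -> pop 32, enqueue [16, 38], visited so far: [49, 32]
  queue [16, 38] -> pop 16, enqueue [9, 23], visited so far: [49, 32, 16]
  queue [38, 9, 23] -> pop 38, enqueue [46], visited so far: [49, 32, 16, 38]
  queue [9, 23, 46] -> pop 9, enqueue [12], visited so far: [49, 32, 16, 38, 9]
  queue [23, 46, 12] -> pop 23, enqueue [28], visited so far: [49, 32, 16, 38, 9, 23]
  queue [46, 12, 28] -> pop 46, enqueue [44], visited so far: [49, 32, 16, 38, 9, 23, 46]
  queue [12, 28, 44] -> pop 12, enqueue [none], visited so far: [49, 32, 16, 38, 9, 23, 46, 12]
  queue [28, 44] -> pop 28, enqueue [30], visited so far: [49, 32, 16, 38, 9, 23, 46, 12, 28]
  queue [44, 30] -> pop 44, enqueue [41], visited so far: [49, 32, 16, 38, 9, 23, 46, 12, 28, 44]
  queue [30, 41] -> pop 30, enqueue [none], visited so far: [49, 32, 16, 38, 9, 23, 46, 12, 28, 44, 30]
  queue [41] -> pop 41, enqueue [none], visited so far: [49, 32, 16, 38, 9, 23, 46, 12, 28, 44, 30, 41]
Result: [49, 32, 16, 38, 9, 23, 46, 12, 28, 44, 30, 41]


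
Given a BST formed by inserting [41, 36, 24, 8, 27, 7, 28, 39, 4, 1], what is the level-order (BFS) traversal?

Tree insertion order: [41, 36, 24, 8, 27, 7, 28, 39, 4, 1]
Tree (level-order array): [41, 36, None, 24, 39, 8, 27, None, None, 7, None, None, 28, 4, None, None, None, 1]
BFS from the root, enqueuing left then right child of each popped node:
  queue [41] -> pop 41, enqueue [36], visited so far: [41]
  queue [36] -> pop 36, enqueue [24, 39], visited so far: [41, 36]
  queue [24, 39] -> pop 24, enqueue [8, 27], visited so far: [41, 36, 24]
  queue [39, 8, 27] -> pop 39, enqueue [none], visited so far: [41, 36, 24, 39]
  queue [8, 27] -> pop 8, enqueue [7], visited so far: [41, 36, 24, 39, 8]
  queue [27, 7] -> pop 27, enqueue [28], visited so far: [41, 36, 24, 39, 8, 27]
  queue [7, 28] -> pop 7, enqueue [4], visited so far: [41, 36, 24, 39, 8, 27, 7]
  queue [28, 4] -> pop 28, enqueue [none], visited so far: [41, 36, 24, 39, 8, 27, 7, 28]
  queue [4] -> pop 4, enqueue [1], visited so far: [41, 36, 24, 39, 8, 27, 7, 28, 4]
  queue [1] -> pop 1, enqueue [none], visited so far: [41, 36, 24, 39, 8, 27, 7, 28, 4, 1]
Result: [41, 36, 24, 39, 8, 27, 7, 28, 4, 1]


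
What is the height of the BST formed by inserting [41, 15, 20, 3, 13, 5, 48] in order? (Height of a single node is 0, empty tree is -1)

Insertion order: [41, 15, 20, 3, 13, 5, 48]
Tree (level-order array): [41, 15, 48, 3, 20, None, None, None, 13, None, None, 5]
Compute height bottom-up (empty subtree = -1):
  height(5) = 1 + max(-1, -1) = 0
  height(13) = 1 + max(0, -1) = 1
  height(3) = 1 + max(-1, 1) = 2
  height(20) = 1 + max(-1, -1) = 0
  height(15) = 1 + max(2, 0) = 3
  height(48) = 1 + max(-1, -1) = 0
  height(41) = 1 + max(3, 0) = 4
Height = 4


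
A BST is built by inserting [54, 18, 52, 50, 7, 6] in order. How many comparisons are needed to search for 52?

Search path for 52: 54 -> 18 -> 52
Found: True
Comparisons: 3


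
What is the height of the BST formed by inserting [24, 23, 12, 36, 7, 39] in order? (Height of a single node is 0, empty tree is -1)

Insertion order: [24, 23, 12, 36, 7, 39]
Tree (level-order array): [24, 23, 36, 12, None, None, 39, 7]
Compute height bottom-up (empty subtree = -1):
  height(7) = 1 + max(-1, -1) = 0
  height(12) = 1 + max(0, -1) = 1
  height(23) = 1 + max(1, -1) = 2
  height(39) = 1 + max(-1, -1) = 0
  height(36) = 1 + max(-1, 0) = 1
  height(24) = 1 + max(2, 1) = 3
Height = 3


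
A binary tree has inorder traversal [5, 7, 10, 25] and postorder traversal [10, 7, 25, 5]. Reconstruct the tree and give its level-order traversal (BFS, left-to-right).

Inorder:   [5, 7, 10, 25]
Postorder: [10, 7, 25, 5]
Algorithm: postorder visits root last, so walk postorder right-to-left;
each value is the root of the current inorder slice — split it at that
value, recurse on the right subtree first, then the left.
Recursive splits:
  root=5; inorder splits into left=[], right=[7, 10, 25]
  root=25; inorder splits into left=[7, 10], right=[]
  root=7; inorder splits into left=[], right=[10]
  root=10; inorder splits into left=[], right=[]
Reconstructed level-order: [5, 25, 7, 10]


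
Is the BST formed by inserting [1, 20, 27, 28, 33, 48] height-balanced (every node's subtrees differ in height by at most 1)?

Tree (level-order array): [1, None, 20, None, 27, None, 28, None, 33, None, 48]
Definition: a tree is height-balanced if, at every node, |h(left) - h(right)| <= 1 (empty subtree has height -1).
Bottom-up per-node check:
  node 48: h_left=-1, h_right=-1, diff=0 [OK], height=0
  node 33: h_left=-1, h_right=0, diff=1 [OK], height=1
  node 28: h_left=-1, h_right=1, diff=2 [FAIL (|-1-1|=2 > 1)], height=2
  node 27: h_left=-1, h_right=2, diff=3 [FAIL (|-1-2|=3 > 1)], height=3
  node 20: h_left=-1, h_right=3, diff=4 [FAIL (|-1-3|=4 > 1)], height=4
  node 1: h_left=-1, h_right=4, diff=5 [FAIL (|-1-4|=5 > 1)], height=5
Node 28 violates the condition: |-1 - 1| = 2 > 1.
Result: Not balanced


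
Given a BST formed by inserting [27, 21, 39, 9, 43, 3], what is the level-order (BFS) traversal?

Tree insertion order: [27, 21, 39, 9, 43, 3]
Tree (level-order array): [27, 21, 39, 9, None, None, 43, 3]
BFS from the root, enqueuing left then right child of each popped node:
  queue [27] -> pop 27, enqueue [21, 39], visited so far: [27]
  queue [21, 39] -> pop 21, enqueue [9], visited so far: [27, 21]
  queue [39, 9] -> pop 39, enqueue [43], visited so far: [27, 21, 39]
  queue [9, 43] -> pop 9, enqueue [3], visited so far: [27, 21, 39, 9]
  queue [43, 3] -> pop 43, enqueue [none], visited so far: [27, 21, 39, 9, 43]
  queue [3] -> pop 3, enqueue [none], visited so far: [27, 21, 39, 9, 43, 3]
Result: [27, 21, 39, 9, 43, 3]


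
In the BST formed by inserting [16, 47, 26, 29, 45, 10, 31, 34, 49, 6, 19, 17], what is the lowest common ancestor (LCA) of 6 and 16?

Tree insertion order: [16, 47, 26, 29, 45, 10, 31, 34, 49, 6, 19, 17]
Tree (level-order array): [16, 10, 47, 6, None, 26, 49, None, None, 19, 29, None, None, 17, None, None, 45, None, None, 31, None, None, 34]
In a BST, the LCA of p=6, q=16 is the first node v on the
root-to-leaf path with p <= v <= q (go left if both < v, right if both > v).
Walk from root:
  at 16: 6 <= 16 <= 16, this is the LCA
LCA = 16


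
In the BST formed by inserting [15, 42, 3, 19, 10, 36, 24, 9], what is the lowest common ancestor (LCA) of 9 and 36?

Tree insertion order: [15, 42, 3, 19, 10, 36, 24, 9]
Tree (level-order array): [15, 3, 42, None, 10, 19, None, 9, None, None, 36, None, None, 24]
In a BST, the LCA of p=9, q=36 is the first node v on the
root-to-leaf path with p <= v <= q (go left if both < v, right if both > v).
Walk from root:
  at 15: 9 <= 15 <= 36, this is the LCA
LCA = 15


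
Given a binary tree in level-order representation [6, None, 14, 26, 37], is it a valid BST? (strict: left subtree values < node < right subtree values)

Level-order array: [6, None, 14, 26, 37]
Validate using subtree bounds (lo, hi): at each node, require lo < value < hi,
then recurse left with hi=value and right with lo=value.
Preorder trace (stopping at first violation):
  at node 6 with bounds (-inf, +inf): OK
  at node 14 with bounds (6, +inf): OK
  at node 26 with bounds (6, 14): VIOLATION
Node 26 violates its bound: not (6 < 26 < 14).
Result: Not a valid BST


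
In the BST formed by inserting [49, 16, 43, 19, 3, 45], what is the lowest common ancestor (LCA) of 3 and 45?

Tree insertion order: [49, 16, 43, 19, 3, 45]
Tree (level-order array): [49, 16, None, 3, 43, None, None, 19, 45]
In a BST, the LCA of p=3, q=45 is the first node v on the
root-to-leaf path with p <= v <= q (go left if both < v, right if both > v).
Walk from root:
  at 49: both 3 and 45 < 49, go left
  at 16: 3 <= 16 <= 45, this is the LCA
LCA = 16


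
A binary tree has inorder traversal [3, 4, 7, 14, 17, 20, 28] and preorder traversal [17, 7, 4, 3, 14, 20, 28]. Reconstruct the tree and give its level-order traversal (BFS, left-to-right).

Inorder:  [3, 4, 7, 14, 17, 20, 28]
Preorder: [17, 7, 4, 3, 14, 20, 28]
Algorithm: preorder visits root first, so consume preorder in order;
for each root, split the current inorder slice at that value into
left-subtree inorder and right-subtree inorder, then recurse.
Recursive splits:
  root=17; inorder splits into left=[3, 4, 7, 14], right=[20, 28]
  root=7; inorder splits into left=[3, 4], right=[14]
  root=4; inorder splits into left=[3], right=[]
  root=3; inorder splits into left=[], right=[]
  root=14; inorder splits into left=[], right=[]
  root=20; inorder splits into left=[], right=[28]
  root=28; inorder splits into left=[], right=[]
Reconstructed level-order: [17, 7, 20, 4, 14, 28, 3]


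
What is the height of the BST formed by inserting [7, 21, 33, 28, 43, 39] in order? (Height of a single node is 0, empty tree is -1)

Insertion order: [7, 21, 33, 28, 43, 39]
Tree (level-order array): [7, None, 21, None, 33, 28, 43, None, None, 39]
Compute height bottom-up (empty subtree = -1):
  height(28) = 1 + max(-1, -1) = 0
  height(39) = 1 + max(-1, -1) = 0
  height(43) = 1 + max(0, -1) = 1
  height(33) = 1 + max(0, 1) = 2
  height(21) = 1 + max(-1, 2) = 3
  height(7) = 1 + max(-1, 3) = 4
Height = 4


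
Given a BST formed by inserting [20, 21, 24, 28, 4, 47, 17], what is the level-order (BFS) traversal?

Tree insertion order: [20, 21, 24, 28, 4, 47, 17]
Tree (level-order array): [20, 4, 21, None, 17, None, 24, None, None, None, 28, None, 47]
BFS from the root, enqueuing left then right child of each popped node:
  queue [20] -> pop 20, enqueue [4, 21], visited so far: [20]
  queue [4, 21] -> pop 4, enqueue [17], visited so far: [20, 4]
  queue [21, 17] -> pop 21, enqueue [24], visited so far: [20, 4, 21]
  queue [17, 24] -> pop 17, enqueue [none], visited so far: [20, 4, 21, 17]
  queue [24] -> pop 24, enqueue [28], visited so far: [20, 4, 21, 17, 24]
  queue [28] -> pop 28, enqueue [47], visited so far: [20, 4, 21, 17, 24, 28]
  queue [47] -> pop 47, enqueue [none], visited so far: [20, 4, 21, 17, 24, 28, 47]
Result: [20, 4, 21, 17, 24, 28, 47]


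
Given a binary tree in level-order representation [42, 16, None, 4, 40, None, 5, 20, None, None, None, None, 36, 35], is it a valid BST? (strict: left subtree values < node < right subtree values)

Level-order array: [42, 16, None, 4, 40, None, 5, 20, None, None, None, None, 36, 35]
Validate using subtree bounds (lo, hi): at each node, require lo < value < hi,
then recurse left with hi=value and right with lo=value.
Preorder trace (stopping at first violation):
  at node 42 with bounds (-inf, +inf): OK
  at node 16 with bounds (-inf, 42): OK
  at node 4 with bounds (-inf, 16): OK
  at node 5 with bounds (4, 16): OK
  at node 40 with bounds (16, 42): OK
  at node 20 with bounds (16, 40): OK
  at node 36 with bounds (20, 40): OK
  at node 35 with bounds (20, 36): OK
No violation found at any node.
Result: Valid BST


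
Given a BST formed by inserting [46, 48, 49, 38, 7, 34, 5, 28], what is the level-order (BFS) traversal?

Tree insertion order: [46, 48, 49, 38, 7, 34, 5, 28]
Tree (level-order array): [46, 38, 48, 7, None, None, 49, 5, 34, None, None, None, None, 28]
BFS from the root, enqueuing left then right child of each popped node:
  queue [46] -> pop 46, enqueue [38, 48], visited so far: [46]
  queue [38, 48] -> pop 38, enqueue [7], visited so far: [46, 38]
  queue [48, 7] -> pop 48, enqueue [49], visited so far: [46, 38, 48]
  queue [7, 49] -> pop 7, enqueue [5, 34], visited so far: [46, 38, 48, 7]
  queue [49, 5, 34] -> pop 49, enqueue [none], visited so far: [46, 38, 48, 7, 49]
  queue [5, 34] -> pop 5, enqueue [none], visited so far: [46, 38, 48, 7, 49, 5]
  queue [34] -> pop 34, enqueue [28], visited so far: [46, 38, 48, 7, 49, 5, 34]
  queue [28] -> pop 28, enqueue [none], visited so far: [46, 38, 48, 7, 49, 5, 34, 28]
Result: [46, 38, 48, 7, 49, 5, 34, 28]


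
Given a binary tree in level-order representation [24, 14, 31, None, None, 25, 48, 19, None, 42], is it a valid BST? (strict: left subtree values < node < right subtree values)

Level-order array: [24, 14, 31, None, None, 25, 48, 19, None, 42]
Validate using subtree bounds (lo, hi): at each node, require lo < value < hi,
then recurse left with hi=value and right with lo=value.
Preorder trace (stopping at first violation):
  at node 24 with bounds (-inf, +inf): OK
  at node 14 with bounds (-inf, 24): OK
  at node 31 with bounds (24, +inf): OK
  at node 25 with bounds (24, 31): OK
  at node 19 with bounds (24, 25): VIOLATION
Node 19 violates its bound: not (24 < 19 < 25).
Result: Not a valid BST


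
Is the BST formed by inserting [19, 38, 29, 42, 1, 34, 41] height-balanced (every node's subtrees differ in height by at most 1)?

Tree (level-order array): [19, 1, 38, None, None, 29, 42, None, 34, 41]
Definition: a tree is height-balanced if, at every node, |h(left) - h(right)| <= 1 (empty subtree has height -1).
Bottom-up per-node check:
  node 1: h_left=-1, h_right=-1, diff=0 [OK], height=0
  node 34: h_left=-1, h_right=-1, diff=0 [OK], height=0
  node 29: h_left=-1, h_right=0, diff=1 [OK], height=1
  node 41: h_left=-1, h_right=-1, diff=0 [OK], height=0
  node 42: h_left=0, h_right=-1, diff=1 [OK], height=1
  node 38: h_left=1, h_right=1, diff=0 [OK], height=2
  node 19: h_left=0, h_right=2, diff=2 [FAIL (|0-2|=2 > 1)], height=3
Node 19 violates the condition: |0 - 2| = 2 > 1.
Result: Not balanced


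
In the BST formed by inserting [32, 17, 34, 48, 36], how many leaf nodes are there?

Tree built from: [32, 17, 34, 48, 36]
Tree (level-order array): [32, 17, 34, None, None, None, 48, 36]
Rule: A leaf has 0 children.
Per-node child counts:
  node 32: 2 child(ren)
  node 17: 0 child(ren)
  node 34: 1 child(ren)
  node 48: 1 child(ren)
  node 36: 0 child(ren)
Matching nodes: [17, 36]
Count of leaf nodes: 2


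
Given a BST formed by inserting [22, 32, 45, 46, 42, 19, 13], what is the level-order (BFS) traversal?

Tree insertion order: [22, 32, 45, 46, 42, 19, 13]
Tree (level-order array): [22, 19, 32, 13, None, None, 45, None, None, 42, 46]
BFS from the root, enqueuing left then right child of each popped node:
  queue [22] -> pop 22, enqueue [19, 32], visited so far: [22]
  queue [19, 32] -> pop 19, enqueue [13], visited so far: [22, 19]
  queue [32, 13] -> pop 32, enqueue [45], visited so far: [22, 19, 32]
  queue [13, 45] -> pop 13, enqueue [none], visited so far: [22, 19, 32, 13]
  queue [45] -> pop 45, enqueue [42, 46], visited so far: [22, 19, 32, 13, 45]
  queue [42, 46] -> pop 42, enqueue [none], visited so far: [22, 19, 32, 13, 45, 42]
  queue [46] -> pop 46, enqueue [none], visited so far: [22, 19, 32, 13, 45, 42, 46]
Result: [22, 19, 32, 13, 45, 42, 46]


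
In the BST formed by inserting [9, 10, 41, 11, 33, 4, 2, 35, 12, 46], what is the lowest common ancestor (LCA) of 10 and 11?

Tree insertion order: [9, 10, 41, 11, 33, 4, 2, 35, 12, 46]
Tree (level-order array): [9, 4, 10, 2, None, None, 41, None, None, 11, 46, None, 33, None, None, 12, 35]
In a BST, the LCA of p=10, q=11 is the first node v on the
root-to-leaf path with p <= v <= q (go left if both < v, right if both > v).
Walk from root:
  at 9: both 10 and 11 > 9, go right
  at 10: 10 <= 10 <= 11, this is the LCA
LCA = 10


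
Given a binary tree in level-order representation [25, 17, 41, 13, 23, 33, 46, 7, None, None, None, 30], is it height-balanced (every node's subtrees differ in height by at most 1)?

Tree (level-order array): [25, 17, 41, 13, 23, 33, 46, 7, None, None, None, 30]
Definition: a tree is height-balanced if, at every node, |h(left) - h(right)| <= 1 (empty subtree has height -1).
Bottom-up per-node check:
  node 7: h_left=-1, h_right=-1, diff=0 [OK], height=0
  node 13: h_left=0, h_right=-1, diff=1 [OK], height=1
  node 23: h_left=-1, h_right=-1, diff=0 [OK], height=0
  node 17: h_left=1, h_right=0, diff=1 [OK], height=2
  node 30: h_left=-1, h_right=-1, diff=0 [OK], height=0
  node 33: h_left=0, h_right=-1, diff=1 [OK], height=1
  node 46: h_left=-1, h_right=-1, diff=0 [OK], height=0
  node 41: h_left=1, h_right=0, diff=1 [OK], height=2
  node 25: h_left=2, h_right=2, diff=0 [OK], height=3
All nodes satisfy the balance condition.
Result: Balanced


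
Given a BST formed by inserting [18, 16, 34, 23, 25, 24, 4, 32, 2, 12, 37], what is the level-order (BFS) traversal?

Tree insertion order: [18, 16, 34, 23, 25, 24, 4, 32, 2, 12, 37]
Tree (level-order array): [18, 16, 34, 4, None, 23, 37, 2, 12, None, 25, None, None, None, None, None, None, 24, 32]
BFS from the root, enqueuing left then right child of each popped node:
  queue [18] -> pop 18, enqueue [16, 34], visited so far: [18]
  queue [16, 34] -> pop 16, enqueue [4], visited so far: [18, 16]
  queue [34, 4] -> pop 34, enqueue [23, 37], visited so far: [18, 16, 34]
  queue [4, 23, 37] -> pop 4, enqueue [2, 12], visited so far: [18, 16, 34, 4]
  queue [23, 37, 2, 12] -> pop 23, enqueue [25], visited so far: [18, 16, 34, 4, 23]
  queue [37, 2, 12, 25] -> pop 37, enqueue [none], visited so far: [18, 16, 34, 4, 23, 37]
  queue [2, 12, 25] -> pop 2, enqueue [none], visited so far: [18, 16, 34, 4, 23, 37, 2]
  queue [12, 25] -> pop 12, enqueue [none], visited so far: [18, 16, 34, 4, 23, 37, 2, 12]
  queue [25] -> pop 25, enqueue [24, 32], visited so far: [18, 16, 34, 4, 23, 37, 2, 12, 25]
  queue [24, 32] -> pop 24, enqueue [none], visited so far: [18, 16, 34, 4, 23, 37, 2, 12, 25, 24]
  queue [32] -> pop 32, enqueue [none], visited so far: [18, 16, 34, 4, 23, 37, 2, 12, 25, 24, 32]
Result: [18, 16, 34, 4, 23, 37, 2, 12, 25, 24, 32]


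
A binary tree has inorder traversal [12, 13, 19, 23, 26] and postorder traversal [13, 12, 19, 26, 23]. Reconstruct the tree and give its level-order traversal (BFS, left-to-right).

Inorder:   [12, 13, 19, 23, 26]
Postorder: [13, 12, 19, 26, 23]
Algorithm: postorder visits root last, so walk postorder right-to-left;
each value is the root of the current inorder slice — split it at that
value, recurse on the right subtree first, then the left.
Recursive splits:
  root=23; inorder splits into left=[12, 13, 19], right=[26]
  root=26; inorder splits into left=[], right=[]
  root=19; inorder splits into left=[12, 13], right=[]
  root=12; inorder splits into left=[], right=[13]
  root=13; inorder splits into left=[], right=[]
Reconstructed level-order: [23, 19, 26, 12, 13]


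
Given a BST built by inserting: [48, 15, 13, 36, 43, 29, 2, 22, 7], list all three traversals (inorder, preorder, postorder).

Tree insertion order: [48, 15, 13, 36, 43, 29, 2, 22, 7]
Tree (level-order array): [48, 15, None, 13, 36, 2, None, 29, 43, None, 7, 22]
Inorder (L, root, R): [2, 7, 13, 15, 22, 29, 36, 43, 48]
Preorder (root, L, R): [48, 15, 13, 2, 7, 36, 29, 22, 43]
Postorder (L, R, root): [7, 2, 13, 22, 29, 43, 36, 15, 48]


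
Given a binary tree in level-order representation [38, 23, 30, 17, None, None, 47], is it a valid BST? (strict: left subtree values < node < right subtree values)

Level-order array: [38, 23, 30, 17, None, None, 47]
Validate using subtree bounds (lo, hi): at each node, require lo < value < hi,
then recurse left with hi=value and right with lo=value.
Preorder trace (stopping at first violation):
  at node 38 with bounds (-inf, +inf): OK
  at node 23 with bounds (-inf, 38): OK
  at node 17 with bounds (-inf, 23): OK
  at node 30 with bounds (38, +inf): VIOLATION
Node 30 violates its bound: not (38 < 30 < +inf).
Result: Not a valid BST


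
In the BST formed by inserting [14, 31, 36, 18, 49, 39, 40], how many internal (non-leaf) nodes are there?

Tree built from: [14, 31, 36, 18, 49, 39, 40]
Tree (level-order array): [14, None, 31, 18, 36, None, None, None, 49, 39, None, None, 40]
Rule: An internal node has at least one child.
Per-node child counts:
  node 14: 1 child(ren)
  node 31: 2 child(ren)
  node 18: 0 child(ren)
  node 36: 1 child(ren)
  node 49: 1 child(ren)
  node 39: 1 child(ren)
  node 40: 0 child(ren)
Matching nodes: [14, 31, 36, 49, 39]
Count of internal (non-leaf) nodes: 5


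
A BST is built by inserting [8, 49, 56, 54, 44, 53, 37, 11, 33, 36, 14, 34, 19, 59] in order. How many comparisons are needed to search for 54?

Search path for 54: 8 -> 49 -> 56 -> 54
Found: True
Comparisons: 4


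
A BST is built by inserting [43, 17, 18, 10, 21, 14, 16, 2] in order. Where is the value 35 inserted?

Starting tree (level order): [43, 17, None, 10, 18, 2, 14, None, 21, None, None, None, 16]
Insertion path: 43 -> 17 -> 18 -> 21
Result: insert 35 as right child of 21
Final tree (level order): [43, 17, None, 10, 18, 2, 14, None, 21, None, None, None, 16, None, 35]


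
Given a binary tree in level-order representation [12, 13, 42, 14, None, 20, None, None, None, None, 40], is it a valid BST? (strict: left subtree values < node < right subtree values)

Level-order array: [12, 13, 42, 14, None, 20, None, None, None, None, 40]
Validate using subtree bounds (lo, hi): at each node, require lo < value < hi,
then recurse left with hi=value and right with lo=value.
Preorder trace (stopping at first violation):
  at node 12 with bounds (-inf, +inf): OK
  at node 13 with bounds (-inf, 12): VIOLATION
Node 13 violates its bound: not (-inf < 13 < 12).
Result: Not a valid BST


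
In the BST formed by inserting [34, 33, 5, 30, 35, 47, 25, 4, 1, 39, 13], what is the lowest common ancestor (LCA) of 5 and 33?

Tree insertion order: [34, 33, 5, 30, 35, 47, 25, 4, 1, 39, 13]
Tree (level-order array): [34, 33, 35, 5, None, None, 47, 4, 30, 39, None, 1, None, 25, None, None, None, None, None, 13]
In a BST, the LCA of p=5, q=33 is the first node v on the
root-to-leaf path with p <= v <= q (go left if both < v, right if both > v).
Walk from root:
  at 34: both 5 and 33 < 34, go left
  at 33: 5 <= 33 <= 33, this is the LCA
LCA = 33


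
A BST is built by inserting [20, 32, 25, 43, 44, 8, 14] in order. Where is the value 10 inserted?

Starting tree (level order): [20, 8, 32, None, 14, 25, 43, None, None, None, None, None, 44]
Insertion path: 20 -> 8 -> 14
Result: insert 10 as left child of 14
Final tree (level order): [20, 8, 32, None, 14, 25, 43, 10, None, None, None, None, 44]


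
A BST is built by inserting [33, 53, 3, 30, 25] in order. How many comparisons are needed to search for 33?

Search path for 33: 33
Found: True
Comparisons: 1


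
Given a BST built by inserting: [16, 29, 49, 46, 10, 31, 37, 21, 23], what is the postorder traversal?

Tree insertion order: [16, 29, 49, 46, 10, 31, 37, 21, 23]
Tree (level-order array): [16, 10, 29, None, None, 21, 49, None, 23, 46, None, None, None, 31, None, None, 37]
Postorder traversal: [10, 23, 21, 37, 31, 46, 49, 29, 16]


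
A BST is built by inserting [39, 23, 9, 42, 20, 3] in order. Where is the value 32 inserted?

Starting tree (level order): [39, 23, 42, 9, None, None, None, 3, 20]
Insertion path: 39 -> 23
Result: insert 32 as right child of 23
Final tree (level order): [39, 23, 42, 9, 32, None, None, 3, 20]


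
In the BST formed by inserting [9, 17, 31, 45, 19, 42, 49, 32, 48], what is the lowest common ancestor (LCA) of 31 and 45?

Tree insertion order: [9, 17, 31, 45, 19, 42, 49, 32, 48]
Tree (level-order array): [9, None, 17, None, 31, 19, 45, None, None, 42, 49, 32, None, 48]
In a BST, the LCA of p=31, q=45 is the first node v on the
root-to-leaf path with p <= v <= q (go left if both < v, right if both > v).
Walk from root:
  at 9: both 31 and 45 > 9, go right
  at 17: both 31 and 45 > 17, go right
  at 31: 31 <= 31 <= 45, this is the LCA
LCA = 31


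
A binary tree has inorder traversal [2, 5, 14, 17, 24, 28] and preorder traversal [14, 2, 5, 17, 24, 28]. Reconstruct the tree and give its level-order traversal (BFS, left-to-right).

Inorder:  [2, 5, 14, 17, 24, 28]
Preorder: [14, 2, 5, 17, 24, 28]
Algorithm: preorder visits root first, so consume preorder in order;
for each root, split the current inorder slice at that value into
left-subtree inorder and right-subtree inorder, then recurse.
Recursive splits:
  root=14; inorder splits into left=[2, 5], right=[17, 24, 28]
  root=2; inorder splits into left=[], right=[5]
  root=5; inorder splits into left=[], right=[]
  root=17; inorder splits into left=[], right=[24, 28]
  root=24; inorder splits into left=[], right=[28]
  root=28; inorder splits into left=[], right=[]
Reconstructed level-order: [14, 2, 17, 5, 24, 28]


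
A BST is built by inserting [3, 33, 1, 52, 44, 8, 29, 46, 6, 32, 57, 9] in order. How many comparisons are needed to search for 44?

Search path for 44: 3 -> 33 -> 52 -> 44
Found: True
Comparisons: 4


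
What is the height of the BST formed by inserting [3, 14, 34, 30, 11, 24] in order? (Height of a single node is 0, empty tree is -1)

Insertion order: [3, 14, 34, 30, 11, 24]
Tree (level-order array): [3, None, 14, 11, 34, None, None, 30, None, 24]
Compute height bottom-up (empty subtree = -1):
  height(11) = 1 + max(-1, -1) = 0
  height(24) = 1 + max(-1, -1) = 0
  height(30) = 1 + max(0, -1) = 1
  height(34) = 1 + max(1, -1) = 2
  height(14) = 1 + max(0, 2) = 3
  height(3) = 1 + max(-1, 3) = 4
Height = 4


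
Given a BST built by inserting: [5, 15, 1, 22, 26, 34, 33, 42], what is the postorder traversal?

Tree insertion order: [5, 15, 1, 22, 26, 34, 33, 42]
Tree (level-order array): [5, 1, 15, None, None, None, 22, None, 26, None, 34, 33, 42]
Postorder traversal: [1, 33, 42, 34, 26, 22, 15, 5]


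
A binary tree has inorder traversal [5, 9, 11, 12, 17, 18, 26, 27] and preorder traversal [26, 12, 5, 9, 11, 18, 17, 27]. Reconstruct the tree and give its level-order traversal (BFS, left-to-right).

Inorder:  [5, 9, 11, 12, 17, 18, 26, 27]
Preorder: [26, 12, 5, 9, 11, 18, 17, 27]
Algorithm: preorder visits root first, so consume preorder in order;
for each root, split the current inorder slice at that value into
left-subtree inorder and right-subtree inorder, then recurse.
Recursive splits:
  root=26; inorder splits into left=[5, 9, 11, 12, 17, 18], right=[27]
  root=12; inorder splits into left=[5, 9, 11], right=[17, 18]
  root=5; inorder splits into left=[], right=[9, 11]
  root=9; inorder splits into left=[], right=[11]
  root=11; inorder splits into left=[], right=[]
  root=18; inorder splits into left=[17], right=[]
  root=17; inorder splits into left=[], right=[]
  root=27; inorder splits into left=[], right=[]
Reconstructed level-order: [26, 12, 27, 5, 18, 9, 17, 11]
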